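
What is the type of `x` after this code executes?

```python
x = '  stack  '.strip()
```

str.strip() returns str

str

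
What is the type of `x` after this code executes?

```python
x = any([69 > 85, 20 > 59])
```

any() returns bool

bool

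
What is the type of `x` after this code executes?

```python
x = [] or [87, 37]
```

'or' returns first truthy value (list)

list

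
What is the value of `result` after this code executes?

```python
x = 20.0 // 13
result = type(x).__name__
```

x is float; result = 'float'

'float'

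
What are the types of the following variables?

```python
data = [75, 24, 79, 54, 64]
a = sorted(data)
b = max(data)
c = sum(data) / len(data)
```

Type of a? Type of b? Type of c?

sorted() returns list; max of ints returns int; int / int = float

list, int, float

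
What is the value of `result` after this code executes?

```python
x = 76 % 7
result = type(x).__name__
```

x is int; result = 'int'

'int'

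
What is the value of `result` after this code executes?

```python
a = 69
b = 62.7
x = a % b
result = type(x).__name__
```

a is int; b is float; x is float; result = 'float'

'float'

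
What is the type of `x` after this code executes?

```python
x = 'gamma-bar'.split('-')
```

str.split() returns list

list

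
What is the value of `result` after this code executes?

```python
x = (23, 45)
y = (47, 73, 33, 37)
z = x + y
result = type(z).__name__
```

x is tuple; y is tuple; z is tuple; result = 'tuple'

'tuple'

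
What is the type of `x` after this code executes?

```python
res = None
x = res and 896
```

'and' returns first falsy value (None)

NoneType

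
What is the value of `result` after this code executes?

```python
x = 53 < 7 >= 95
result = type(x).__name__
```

x is bool; result = 'bool'

'bool'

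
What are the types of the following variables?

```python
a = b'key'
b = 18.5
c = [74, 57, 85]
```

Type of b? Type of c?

b is assigned a number with a decimal point, so it is a float; c is assigned a list literal (square brackets)

float, list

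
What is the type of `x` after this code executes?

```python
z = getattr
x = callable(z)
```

callable() returns bool

bool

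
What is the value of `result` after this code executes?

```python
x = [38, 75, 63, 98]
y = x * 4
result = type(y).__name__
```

x is list; y is list; result = 'list'

'list'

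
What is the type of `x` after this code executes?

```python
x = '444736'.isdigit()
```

str.isdigit() returns bool

bool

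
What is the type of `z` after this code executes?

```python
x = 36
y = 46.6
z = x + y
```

int + float = float

float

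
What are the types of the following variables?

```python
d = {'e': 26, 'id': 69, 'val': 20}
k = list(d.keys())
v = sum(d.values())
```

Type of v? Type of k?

sum of ints is int; list() converts to list

int, list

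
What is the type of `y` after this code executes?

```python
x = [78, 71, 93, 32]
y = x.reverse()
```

list.reverse() returns None

NoneType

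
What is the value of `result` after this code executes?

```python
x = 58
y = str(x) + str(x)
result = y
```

x = 58; y = '5858'; result = '5858'

'5858'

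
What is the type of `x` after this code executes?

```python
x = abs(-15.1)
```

abs() of float returns float

float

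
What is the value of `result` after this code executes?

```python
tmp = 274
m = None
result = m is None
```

tmp = 274; m = None; result = True

True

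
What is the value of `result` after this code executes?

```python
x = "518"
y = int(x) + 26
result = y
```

x = '518'; y = 544; result = 544

544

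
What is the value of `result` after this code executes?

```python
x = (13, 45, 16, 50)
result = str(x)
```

x = (13, 45, 16, 50); result = '(13, 45, 16, 50)'

'(13, 45, 16, 50)'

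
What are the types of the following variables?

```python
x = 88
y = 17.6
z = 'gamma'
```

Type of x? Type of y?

x is assigned a bare integer (no decimal point), so it is an int; y is assigned a number with a decimal point, so it is a float

int, float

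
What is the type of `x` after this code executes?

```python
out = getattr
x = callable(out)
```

callable() returns bool

bool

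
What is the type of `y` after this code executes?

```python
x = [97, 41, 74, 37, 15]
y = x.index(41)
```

list.index() returns int

int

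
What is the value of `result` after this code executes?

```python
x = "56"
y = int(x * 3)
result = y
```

x = '56'; y = 565656; result = 565656

565656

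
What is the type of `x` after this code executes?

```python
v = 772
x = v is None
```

'is' comparison returns bool

bool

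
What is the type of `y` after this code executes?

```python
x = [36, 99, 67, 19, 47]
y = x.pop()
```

list.pop() returns the popped element

int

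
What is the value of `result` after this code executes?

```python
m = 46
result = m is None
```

m = 46; result = False

False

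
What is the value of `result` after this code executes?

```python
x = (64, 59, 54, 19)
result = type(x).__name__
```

x is tuple; result = 'tuple'

'tuple'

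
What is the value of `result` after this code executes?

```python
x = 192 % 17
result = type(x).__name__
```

x is int; result = 'int'

'int'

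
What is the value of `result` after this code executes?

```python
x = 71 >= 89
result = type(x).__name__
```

x is bool; result = 'bool'

'bool'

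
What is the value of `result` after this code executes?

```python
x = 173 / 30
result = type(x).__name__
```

x is float; result = 'float'

'float'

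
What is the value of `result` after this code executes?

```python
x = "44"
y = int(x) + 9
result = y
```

x = '44'; y = 53; result = 53

53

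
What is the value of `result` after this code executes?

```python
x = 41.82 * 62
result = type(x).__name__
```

x is float; result = 'float'

'float'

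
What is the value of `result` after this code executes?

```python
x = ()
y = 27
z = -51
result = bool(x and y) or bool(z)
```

x = (); y = 27; z = -51; result = True

True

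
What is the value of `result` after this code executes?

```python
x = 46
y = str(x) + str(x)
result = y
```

x = 46; y = '4646'; result = '4646'

'4646'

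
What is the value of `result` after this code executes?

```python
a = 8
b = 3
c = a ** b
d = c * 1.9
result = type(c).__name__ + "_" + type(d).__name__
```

a is int; b is int; c is int; d is float; result = 'int_float'

'int_float'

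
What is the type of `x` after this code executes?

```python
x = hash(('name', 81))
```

hash() returns int

int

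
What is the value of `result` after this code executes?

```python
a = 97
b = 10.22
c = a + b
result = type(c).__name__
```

a is int; b is float; c is float; result = 'float'

'float'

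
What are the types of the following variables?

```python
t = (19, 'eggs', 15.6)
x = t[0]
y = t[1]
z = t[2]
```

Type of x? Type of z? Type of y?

tuple[0] is int; tuple[2] is float; tuple[1] is str

int, float, str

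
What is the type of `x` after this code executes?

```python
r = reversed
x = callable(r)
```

callable() returns bool

bool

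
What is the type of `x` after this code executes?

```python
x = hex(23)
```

hex() returns str representation

str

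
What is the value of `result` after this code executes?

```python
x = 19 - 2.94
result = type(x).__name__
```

x is float; result = 'float'

'float'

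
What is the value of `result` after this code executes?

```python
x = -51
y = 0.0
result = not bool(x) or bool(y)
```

x = -51; y = 0.0; result = False

False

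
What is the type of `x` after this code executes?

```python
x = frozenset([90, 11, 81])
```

frozenset() returns frozenset

frozenset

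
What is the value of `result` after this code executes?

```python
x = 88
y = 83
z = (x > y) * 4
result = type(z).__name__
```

x is int; y is int; z is int; result = 'int'

'int'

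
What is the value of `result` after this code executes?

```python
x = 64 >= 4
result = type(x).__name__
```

x is bool; result = 'bool'

'bool'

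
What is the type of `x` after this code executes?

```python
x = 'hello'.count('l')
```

str.count() returns int

int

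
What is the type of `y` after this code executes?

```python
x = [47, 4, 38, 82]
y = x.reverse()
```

list.reverse() returns None

NoneType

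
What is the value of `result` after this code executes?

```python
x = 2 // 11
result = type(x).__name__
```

x is int; result = 'int'

'int'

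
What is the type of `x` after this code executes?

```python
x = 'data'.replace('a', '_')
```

str.replace() returns str

str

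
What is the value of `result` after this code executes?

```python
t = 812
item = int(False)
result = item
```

t = 812; item = 0; result = 0

0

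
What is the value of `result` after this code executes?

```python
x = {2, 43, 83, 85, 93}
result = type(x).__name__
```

x is set; result = 'set'

'set'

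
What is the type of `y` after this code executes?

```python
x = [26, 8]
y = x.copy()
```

list.copy() returns list

list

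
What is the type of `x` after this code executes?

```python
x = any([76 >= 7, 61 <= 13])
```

any() returns bool

bool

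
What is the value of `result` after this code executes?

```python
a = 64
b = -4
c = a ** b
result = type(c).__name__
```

a is int; b is int; c is float; result = 'float'

'float'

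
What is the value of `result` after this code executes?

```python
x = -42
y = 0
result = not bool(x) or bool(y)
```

x = -42; y = 0; result = False

False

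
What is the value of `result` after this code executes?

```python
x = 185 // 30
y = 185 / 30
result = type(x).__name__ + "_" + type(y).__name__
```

x is int; y is float; result = 'int_float'

'int_float'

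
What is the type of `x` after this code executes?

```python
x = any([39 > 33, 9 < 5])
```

any() returns bool

bool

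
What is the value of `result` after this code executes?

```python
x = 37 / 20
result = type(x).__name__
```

x is float; result = 'float'

'float'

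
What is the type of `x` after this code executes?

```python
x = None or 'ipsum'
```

'or' with None returns the other truthy value (str)

str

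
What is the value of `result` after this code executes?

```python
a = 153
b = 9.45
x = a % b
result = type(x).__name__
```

a is int; b is float; x is float; result = 'float'

'float'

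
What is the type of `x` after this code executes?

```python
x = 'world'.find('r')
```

str.find() returns int index

int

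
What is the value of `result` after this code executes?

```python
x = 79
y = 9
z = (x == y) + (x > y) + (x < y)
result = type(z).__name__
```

x is int; y is int; z is int; result = 'int'

'int'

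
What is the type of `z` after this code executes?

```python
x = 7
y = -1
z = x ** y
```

int ** negative = float

float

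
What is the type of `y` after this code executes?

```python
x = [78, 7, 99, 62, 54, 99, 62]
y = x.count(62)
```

list.count() returns int

int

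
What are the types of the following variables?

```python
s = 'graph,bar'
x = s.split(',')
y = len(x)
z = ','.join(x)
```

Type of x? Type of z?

str.split() returns list; str.join() returns str

list, str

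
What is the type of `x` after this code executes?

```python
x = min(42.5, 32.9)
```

min() of floats returns float

float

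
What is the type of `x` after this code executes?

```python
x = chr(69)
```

chr() returns str (single char)

str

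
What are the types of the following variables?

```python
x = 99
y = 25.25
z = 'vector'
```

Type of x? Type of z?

x is assigned a bare integer (no decimal point), so it is an int; z is assigned a quoted string literal, so it is a str

int, str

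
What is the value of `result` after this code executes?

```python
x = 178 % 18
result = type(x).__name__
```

x is int; result = 'int'

'int'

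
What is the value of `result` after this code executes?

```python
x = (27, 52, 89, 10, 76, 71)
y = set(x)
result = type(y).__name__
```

x is tuple; y is set; result = 'set'

'set'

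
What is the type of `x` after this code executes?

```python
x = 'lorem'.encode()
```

str.encode() returns bytes

bytes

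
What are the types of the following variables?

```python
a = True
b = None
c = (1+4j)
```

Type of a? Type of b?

a is assigned the constant True, which has type bool; b is assigned None, whose type is NoneType

bool, NoneType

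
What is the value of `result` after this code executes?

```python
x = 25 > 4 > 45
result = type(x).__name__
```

x is bool; result = 'bool'

'bool'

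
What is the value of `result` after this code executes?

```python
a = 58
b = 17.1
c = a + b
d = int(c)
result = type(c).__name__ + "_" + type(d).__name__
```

a is int; b is float; c is float; d is int; result = 'float_int'

'float_int'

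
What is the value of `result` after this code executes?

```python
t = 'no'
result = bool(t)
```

t = 'no'; result = True

True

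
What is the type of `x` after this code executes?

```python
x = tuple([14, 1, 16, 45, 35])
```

tuple() constructor returns tuple

tuple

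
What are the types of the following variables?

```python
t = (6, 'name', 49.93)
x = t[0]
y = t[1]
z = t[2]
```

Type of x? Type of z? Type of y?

tuple[0] is int; tuple[2] is float; tuple[1] is str

int, float, str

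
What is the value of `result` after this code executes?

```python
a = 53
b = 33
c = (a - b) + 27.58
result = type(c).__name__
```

a is int; b is int; c is float; result = 'float'

'float'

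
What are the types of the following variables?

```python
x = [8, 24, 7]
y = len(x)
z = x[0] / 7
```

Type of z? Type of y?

int / int = float; len() returns int

float, int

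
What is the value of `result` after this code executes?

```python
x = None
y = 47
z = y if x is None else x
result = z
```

x = None; y = 47; z = 47; result = 47

47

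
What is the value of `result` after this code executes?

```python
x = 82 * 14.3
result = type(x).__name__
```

x is float; result = 'float'

'float'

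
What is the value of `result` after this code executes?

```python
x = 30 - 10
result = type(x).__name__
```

x is int; result = 'int'

'int'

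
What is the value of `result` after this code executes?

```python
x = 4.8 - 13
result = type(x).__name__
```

x is float; result = 'float'

'float'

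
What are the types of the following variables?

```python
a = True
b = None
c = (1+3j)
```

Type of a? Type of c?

a is assigned the constant True, which has type bool; c is assigned (1+3j), an int plus an imaginary literal (j suffix), which evaluates to complex

bool, complex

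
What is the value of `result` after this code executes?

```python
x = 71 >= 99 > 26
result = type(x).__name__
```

x is bool; result = 'bool'

'bool'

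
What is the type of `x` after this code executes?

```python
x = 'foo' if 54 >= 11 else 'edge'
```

Both branches of conditional are str

str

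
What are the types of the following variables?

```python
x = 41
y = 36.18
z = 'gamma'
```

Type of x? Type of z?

x is assigned a bare integer (no decimal point), so it is an int; z is assigned a quoted string literal, so it is a str

int, str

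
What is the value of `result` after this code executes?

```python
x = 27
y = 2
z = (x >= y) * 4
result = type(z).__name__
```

x is int; y is int; z is int; result = 'int'

'int'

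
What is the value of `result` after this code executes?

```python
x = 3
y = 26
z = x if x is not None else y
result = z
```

x = 3; y = 26; z = 3; result = 3

3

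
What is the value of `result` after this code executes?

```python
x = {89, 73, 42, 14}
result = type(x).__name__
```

x is set; result = 'set'

'set'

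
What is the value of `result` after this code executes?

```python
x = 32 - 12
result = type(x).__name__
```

x is int; result = 'int'

'int'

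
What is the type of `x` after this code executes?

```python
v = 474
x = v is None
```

'is' comparison returns bool

bool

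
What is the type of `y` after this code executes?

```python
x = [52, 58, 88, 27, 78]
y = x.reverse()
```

list.reverse() returns None

NoneType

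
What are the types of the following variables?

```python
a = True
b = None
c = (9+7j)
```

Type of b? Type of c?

b is assigned None, whose type is NoneType; c is assigned (9+7j), an int plus an imaginary literal (j suffix), which evaluates to complex

NoneType, complex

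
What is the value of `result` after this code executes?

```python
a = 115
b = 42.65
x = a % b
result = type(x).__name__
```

a is int; b is float; x is float; result = 'float'

'float'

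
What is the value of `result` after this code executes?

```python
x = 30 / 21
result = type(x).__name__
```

x is float; result = 'float'

'float'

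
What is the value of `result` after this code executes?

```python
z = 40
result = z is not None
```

z = 40; result = True

True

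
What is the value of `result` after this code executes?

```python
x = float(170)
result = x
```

x = 170.0; result = 170.0

170.0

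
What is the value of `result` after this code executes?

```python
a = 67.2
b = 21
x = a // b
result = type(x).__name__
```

a is float; b is int; x is float; result = 'float'

'float'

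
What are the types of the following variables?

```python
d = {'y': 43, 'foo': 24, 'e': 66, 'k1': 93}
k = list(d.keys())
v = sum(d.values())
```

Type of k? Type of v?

list() converts to list; sum of ints is int

list, int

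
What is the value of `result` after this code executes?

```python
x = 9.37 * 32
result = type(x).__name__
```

x is float; result = 'float'

'float'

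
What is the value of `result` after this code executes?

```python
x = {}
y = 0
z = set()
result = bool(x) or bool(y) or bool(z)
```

x = {}; y = 0; z = set(); result = False

False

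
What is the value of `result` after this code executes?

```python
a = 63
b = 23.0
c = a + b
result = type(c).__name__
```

a is int; b is float; c is float; result = 'float'

'float'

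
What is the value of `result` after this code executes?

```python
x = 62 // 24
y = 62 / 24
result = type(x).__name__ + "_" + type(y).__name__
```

x is int; y is float; result = 'int_float'

'int_float'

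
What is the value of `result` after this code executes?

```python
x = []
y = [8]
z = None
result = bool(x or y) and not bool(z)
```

x = []; y = [8]; z = None; result = True

True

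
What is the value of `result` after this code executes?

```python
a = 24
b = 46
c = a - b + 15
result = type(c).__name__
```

a is int; b is int; c is int; result = 'int'

'int'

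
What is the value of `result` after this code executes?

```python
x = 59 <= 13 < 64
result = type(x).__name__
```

x is bool; result = 'bool'

'bool'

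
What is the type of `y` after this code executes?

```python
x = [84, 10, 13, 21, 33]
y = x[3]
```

Indexing list[int] returns int

int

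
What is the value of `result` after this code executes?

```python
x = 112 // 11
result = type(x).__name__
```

x is int; result = 'int'

'int'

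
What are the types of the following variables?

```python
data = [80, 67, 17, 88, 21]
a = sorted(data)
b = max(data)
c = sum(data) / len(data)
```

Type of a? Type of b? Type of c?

sorted() returns list; max of ints returns int; int / int = float

list, int, float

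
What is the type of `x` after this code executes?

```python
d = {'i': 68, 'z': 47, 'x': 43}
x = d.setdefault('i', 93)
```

dict.setdefault() returns the (existing or default) value

int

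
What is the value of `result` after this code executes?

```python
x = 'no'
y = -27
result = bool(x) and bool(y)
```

x = 'no'; y = -27; result = True

True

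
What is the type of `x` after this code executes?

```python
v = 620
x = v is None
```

'is' comparison returns bool

bool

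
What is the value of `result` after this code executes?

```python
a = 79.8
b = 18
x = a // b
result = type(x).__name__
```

a is float; b is int; x is float; result = 'float'

'float'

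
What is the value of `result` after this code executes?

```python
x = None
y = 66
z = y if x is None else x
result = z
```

x = None; y = 66; z = 66; result = 66

66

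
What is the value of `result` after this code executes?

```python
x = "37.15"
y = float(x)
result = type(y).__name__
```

x is str; y is float; result = 'float'

'float'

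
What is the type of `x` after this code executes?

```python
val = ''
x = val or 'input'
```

'or' returns first truthy value (str)

str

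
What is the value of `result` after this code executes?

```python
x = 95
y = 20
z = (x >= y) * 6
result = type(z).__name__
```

x is int; y is int; z is int; result = 'int'

'int'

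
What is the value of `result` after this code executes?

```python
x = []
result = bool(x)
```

x = []; result = False

False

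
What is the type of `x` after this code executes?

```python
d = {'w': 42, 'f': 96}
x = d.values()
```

.values() returns dict_values view

dict_values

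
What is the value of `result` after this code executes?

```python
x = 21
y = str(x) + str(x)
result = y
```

x = 21; y = '2121'; result = '2121'

'2121'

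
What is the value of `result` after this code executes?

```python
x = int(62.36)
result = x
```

x = 62; result = 62

62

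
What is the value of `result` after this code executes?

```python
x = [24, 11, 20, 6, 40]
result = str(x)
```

x = [24, 11, 20, 6, 40]; result = '[24, 11, 20, 6, 40]'

'[24, 11, 20, 6, 40]'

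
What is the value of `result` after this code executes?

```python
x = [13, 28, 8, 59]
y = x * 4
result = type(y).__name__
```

x is list; y is list; result = 'list'

'list'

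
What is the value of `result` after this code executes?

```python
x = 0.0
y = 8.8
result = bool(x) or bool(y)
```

x = 0.0; y = 8.8; result = True

True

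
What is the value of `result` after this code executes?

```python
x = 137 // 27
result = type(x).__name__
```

x is int; result = 'int'

'int'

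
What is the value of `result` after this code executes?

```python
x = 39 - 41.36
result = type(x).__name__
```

x is float; result = 'float'

'float'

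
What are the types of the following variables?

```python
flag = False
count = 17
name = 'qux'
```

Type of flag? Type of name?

flag is assigned the constant False, which has type bool; name is assigned a quoted string literal, so it is a str

bool, str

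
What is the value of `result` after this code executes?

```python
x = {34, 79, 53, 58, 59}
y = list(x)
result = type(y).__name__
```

x is set; y is list; result = 'list'

'list'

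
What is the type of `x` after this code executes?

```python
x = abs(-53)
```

abs() of int returns int

int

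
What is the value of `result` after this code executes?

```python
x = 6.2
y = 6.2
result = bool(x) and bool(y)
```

x = 6.2; y = 6.2; result = True

True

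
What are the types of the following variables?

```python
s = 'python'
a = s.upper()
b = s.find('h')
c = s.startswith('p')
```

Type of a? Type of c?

upper() returns str; startswith() returns bool

str, bool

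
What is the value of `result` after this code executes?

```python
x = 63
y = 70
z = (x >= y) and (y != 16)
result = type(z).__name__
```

x is int; y is int; z is bool; result = 'bool'

'bool'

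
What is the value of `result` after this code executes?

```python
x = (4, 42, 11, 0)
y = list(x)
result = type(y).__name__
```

x is tuple; y is list; result = 'list'

'list'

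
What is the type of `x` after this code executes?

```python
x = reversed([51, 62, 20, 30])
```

reversed() on a list returns list_reverseiterator

list_reverseiterator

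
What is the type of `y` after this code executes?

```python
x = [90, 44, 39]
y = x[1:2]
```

Slicing a list returns a list

list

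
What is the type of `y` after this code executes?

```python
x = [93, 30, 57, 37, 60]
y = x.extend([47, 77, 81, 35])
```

list.extend() returns None

NoneType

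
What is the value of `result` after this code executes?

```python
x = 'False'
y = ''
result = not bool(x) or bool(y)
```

x = 'False'; y = ''; result = False

False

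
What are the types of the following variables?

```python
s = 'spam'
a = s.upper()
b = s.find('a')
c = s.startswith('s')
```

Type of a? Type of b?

upper() returns str; find() returns int

str, int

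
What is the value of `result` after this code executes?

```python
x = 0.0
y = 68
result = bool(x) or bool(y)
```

x = 0.0; y = 68; result = True

True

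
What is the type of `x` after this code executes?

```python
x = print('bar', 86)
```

print() returns None

NoneType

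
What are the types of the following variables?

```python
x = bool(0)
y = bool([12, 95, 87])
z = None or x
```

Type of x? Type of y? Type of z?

bool() returns bool; bool() returns bool; None or bool returns the bool

bool, bool, bool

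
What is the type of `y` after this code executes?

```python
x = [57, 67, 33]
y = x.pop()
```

list.pop() returns the popped element

int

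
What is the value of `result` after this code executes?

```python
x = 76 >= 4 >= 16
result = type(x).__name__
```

x is bool; result = 'bool'

'bool'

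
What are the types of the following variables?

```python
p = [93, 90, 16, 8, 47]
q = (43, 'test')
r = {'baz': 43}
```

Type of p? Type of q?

p is assigned a list literal (square brackets); q is assigned a tuple (parenthesized, comma-separated values)

list, tuple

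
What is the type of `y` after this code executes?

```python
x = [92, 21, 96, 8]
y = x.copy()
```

list.copy() returns list

list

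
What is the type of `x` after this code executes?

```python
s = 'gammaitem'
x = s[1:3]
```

Slicing a str returns str

str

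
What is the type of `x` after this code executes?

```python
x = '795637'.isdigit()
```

str.isdigit() returns bool

bool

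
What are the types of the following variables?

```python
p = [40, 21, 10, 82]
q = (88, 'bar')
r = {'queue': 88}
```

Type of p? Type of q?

p is assigned a list literal (square brackets); q is assigned a tuple (parenthesized, comma-separated values)

list, tuple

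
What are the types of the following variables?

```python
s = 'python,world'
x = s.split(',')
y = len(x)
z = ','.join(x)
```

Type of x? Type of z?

str.split() returns list; str.join() returns str

list, str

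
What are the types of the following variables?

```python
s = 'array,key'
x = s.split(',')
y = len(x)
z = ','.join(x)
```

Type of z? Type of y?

str.join() returns str; len() returns int

str, int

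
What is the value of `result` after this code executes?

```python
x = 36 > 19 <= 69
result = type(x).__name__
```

x is bool; result = 'bool'

'bool'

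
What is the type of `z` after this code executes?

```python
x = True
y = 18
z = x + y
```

bool + int = int (bool is subclass of int)

int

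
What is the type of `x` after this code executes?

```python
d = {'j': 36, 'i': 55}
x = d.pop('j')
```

dict.pop() returns the value

int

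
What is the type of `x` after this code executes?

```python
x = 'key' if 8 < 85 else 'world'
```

Both branches of conditional are str

str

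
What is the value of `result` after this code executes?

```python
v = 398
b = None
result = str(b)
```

v = 398; b = None; result = 'None'

'None'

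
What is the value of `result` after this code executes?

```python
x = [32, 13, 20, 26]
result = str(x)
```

x = [32, 13, 20, 26]; result = '[32, 13, 20, 26]'

'[32, 13, 20, 26]'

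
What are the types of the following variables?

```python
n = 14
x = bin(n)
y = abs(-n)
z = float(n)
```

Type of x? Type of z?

bin() returns str; float() returns float

str, float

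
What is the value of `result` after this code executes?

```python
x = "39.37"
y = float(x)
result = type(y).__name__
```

x is str; y is float; result = 'float'

'float'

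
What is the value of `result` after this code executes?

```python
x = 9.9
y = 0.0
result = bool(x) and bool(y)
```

x = 9.9; y = 0.0; result = False

False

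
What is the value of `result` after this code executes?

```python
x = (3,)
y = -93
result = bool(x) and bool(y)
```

x = (3,); y = -93; result = True

True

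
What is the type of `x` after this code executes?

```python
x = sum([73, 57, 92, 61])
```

sum() of ints returns int

int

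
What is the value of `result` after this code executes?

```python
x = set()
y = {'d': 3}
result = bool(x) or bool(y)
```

x = set(); y = {'d': 3}; result = True

True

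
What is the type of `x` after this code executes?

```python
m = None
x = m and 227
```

'and' returns first falsy value (None)

NoneType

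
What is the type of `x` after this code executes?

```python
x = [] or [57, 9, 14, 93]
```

'or' returns first truthy value (list)

list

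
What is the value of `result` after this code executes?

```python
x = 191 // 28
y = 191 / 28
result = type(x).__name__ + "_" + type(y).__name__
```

x is int; y is float; result = 'int_float'

'int_float'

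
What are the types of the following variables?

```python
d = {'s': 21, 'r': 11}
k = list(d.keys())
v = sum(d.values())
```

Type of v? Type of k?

sum of ints is int; list() converts to list

int, list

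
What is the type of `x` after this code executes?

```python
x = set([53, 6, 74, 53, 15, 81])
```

set() constructor returns set

set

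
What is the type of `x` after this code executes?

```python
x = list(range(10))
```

list(range()) returns list

list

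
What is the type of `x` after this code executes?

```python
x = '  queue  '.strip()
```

str.strip() returns str

str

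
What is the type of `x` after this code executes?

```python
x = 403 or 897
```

'or' returns first truthy value (int)

int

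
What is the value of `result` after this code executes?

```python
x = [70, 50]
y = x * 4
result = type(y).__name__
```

x is list; y is list; result = 'list'

'list'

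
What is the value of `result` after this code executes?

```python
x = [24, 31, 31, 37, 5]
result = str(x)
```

x = [24, 31, 31, 37, 5]; result = '[24, 31, 31, 37, 5]'

'[24, 31, 31, 37, 5]'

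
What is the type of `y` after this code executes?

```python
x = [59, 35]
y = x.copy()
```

list.copy() returns list

list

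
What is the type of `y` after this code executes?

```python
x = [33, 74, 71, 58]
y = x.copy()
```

list.copy() returns list

list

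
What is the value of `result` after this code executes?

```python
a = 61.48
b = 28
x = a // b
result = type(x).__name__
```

a is float; b is int; x is float; result = 'float'

'float'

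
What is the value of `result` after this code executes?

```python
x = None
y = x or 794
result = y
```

x = None; y = 794; result = 794

794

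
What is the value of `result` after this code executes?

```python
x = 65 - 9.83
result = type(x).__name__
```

x is float; result = 'float'

'float'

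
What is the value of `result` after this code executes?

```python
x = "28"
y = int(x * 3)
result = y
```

x = '28'; y = 282828; result = 282828

282828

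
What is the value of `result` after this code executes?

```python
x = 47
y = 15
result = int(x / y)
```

x = 47; y = 15; result = 3

3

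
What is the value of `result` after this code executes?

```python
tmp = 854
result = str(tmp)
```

tmp = 854; result = '854'

'854'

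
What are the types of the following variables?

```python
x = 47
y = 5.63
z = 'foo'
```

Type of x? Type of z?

x is assigned a bare integer (no decimal point), so it is an int; z is assigned a quoted string literal, so it is a str

int, str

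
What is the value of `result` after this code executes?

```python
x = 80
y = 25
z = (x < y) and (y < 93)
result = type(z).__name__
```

x is int; y is int; z is bool; result = 'bool'

'bool'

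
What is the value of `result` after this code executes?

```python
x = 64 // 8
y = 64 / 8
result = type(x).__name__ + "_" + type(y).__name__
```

x is int; y is float; result = 'int_float'

'int_float'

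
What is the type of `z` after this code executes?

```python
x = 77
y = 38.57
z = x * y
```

int * float = float

float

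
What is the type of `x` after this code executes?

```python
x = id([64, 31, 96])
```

id() returns int

int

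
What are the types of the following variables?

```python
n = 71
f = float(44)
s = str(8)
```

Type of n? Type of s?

n is assigned a bare integer (no decimal point), so it is an int; s is assigned the result of calling str(), which returns a str

int, str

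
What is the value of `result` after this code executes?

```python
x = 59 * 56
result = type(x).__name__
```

x is int; result = 'int'

'int'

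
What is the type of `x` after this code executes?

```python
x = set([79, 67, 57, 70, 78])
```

set() constructor returns set

set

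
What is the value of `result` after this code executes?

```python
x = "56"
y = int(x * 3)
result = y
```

x = '56'; y = 565656; result = 565656

565656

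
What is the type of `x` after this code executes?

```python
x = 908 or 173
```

'or' returns first truthy value (int)

int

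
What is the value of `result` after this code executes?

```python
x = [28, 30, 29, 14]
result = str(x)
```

x = [28, 30, 29, 14]; result = '[28, 30, 29, 14]'

'[28, 30, 29, 14]'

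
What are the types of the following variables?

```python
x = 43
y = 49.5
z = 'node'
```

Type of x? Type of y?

x is assigned a bare integer (no decimal point), so it is an int; y is assigned a number with a decimal point, so it is a float

int, float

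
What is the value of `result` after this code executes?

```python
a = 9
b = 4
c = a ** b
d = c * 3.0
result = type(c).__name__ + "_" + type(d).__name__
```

a is int; b is int; c is int; d is float; result = 'int_float'

'int_float'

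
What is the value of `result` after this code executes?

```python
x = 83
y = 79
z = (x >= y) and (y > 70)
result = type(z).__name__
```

x is int; y is int; z is bool; result = 'bool'

'bool'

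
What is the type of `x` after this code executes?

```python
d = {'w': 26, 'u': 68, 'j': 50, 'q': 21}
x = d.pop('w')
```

dict.pop() returns the value

int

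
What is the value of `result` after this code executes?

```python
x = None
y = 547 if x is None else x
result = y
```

x = None; y = 547; result = 547

547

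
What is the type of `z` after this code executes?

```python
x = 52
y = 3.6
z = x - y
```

int - float = float

float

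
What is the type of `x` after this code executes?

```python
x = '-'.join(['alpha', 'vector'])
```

str.join() returns str

str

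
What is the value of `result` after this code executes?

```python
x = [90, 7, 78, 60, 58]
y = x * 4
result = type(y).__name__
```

x is list; y is list; result = 'list'

'list'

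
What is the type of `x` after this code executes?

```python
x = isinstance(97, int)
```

isinstance() returns bool

bool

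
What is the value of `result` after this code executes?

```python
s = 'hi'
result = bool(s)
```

s = 'hi'; result = True

True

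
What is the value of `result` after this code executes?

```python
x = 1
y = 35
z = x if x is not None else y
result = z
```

x = 1; y = 35; z = 1; result = 1

1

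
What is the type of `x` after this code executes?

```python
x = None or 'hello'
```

'or' with None returns the other truthy value (str)

str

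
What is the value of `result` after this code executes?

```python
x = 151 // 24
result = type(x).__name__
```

x is int; result = 'int'

'int'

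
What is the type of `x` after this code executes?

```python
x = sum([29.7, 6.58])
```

sum() of floats returns float

float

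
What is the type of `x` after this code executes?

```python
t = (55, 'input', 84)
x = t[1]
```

Index 1 of tuple is a str literal

str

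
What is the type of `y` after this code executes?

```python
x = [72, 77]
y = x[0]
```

Indexing list[int] returns int

int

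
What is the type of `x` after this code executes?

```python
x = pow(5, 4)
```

pow(int, int) returns int

int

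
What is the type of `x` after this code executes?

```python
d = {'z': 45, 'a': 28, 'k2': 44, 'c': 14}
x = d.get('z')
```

dict.get() returns value type when found

int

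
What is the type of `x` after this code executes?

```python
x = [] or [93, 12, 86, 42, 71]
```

'or' returns first truthy value (list)

list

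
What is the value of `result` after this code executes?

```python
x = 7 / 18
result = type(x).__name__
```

x is float; result = 'float'

'float'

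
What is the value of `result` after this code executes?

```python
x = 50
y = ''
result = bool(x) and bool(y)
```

x = 50; y = ''; result = False

False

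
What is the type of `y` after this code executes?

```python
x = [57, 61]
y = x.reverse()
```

list.reverse() returns None

NoneType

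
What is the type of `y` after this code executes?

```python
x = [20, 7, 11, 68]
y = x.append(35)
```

list.append() returns None (mutates in place)

NoneType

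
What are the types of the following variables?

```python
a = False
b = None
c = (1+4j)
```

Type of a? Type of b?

a is assigned the constant False, which has type bool; b is assigned None, whose type is NoneType

bool, NoneType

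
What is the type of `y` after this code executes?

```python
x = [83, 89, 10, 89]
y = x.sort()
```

list.sort() returns None (mutates in place)

NoneType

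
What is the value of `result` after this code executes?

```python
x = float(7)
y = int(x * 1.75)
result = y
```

x = 7.0; y = 12; result = 12

12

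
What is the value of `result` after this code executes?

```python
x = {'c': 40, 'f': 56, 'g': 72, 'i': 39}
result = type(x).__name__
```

x is dict; result = 'dict'

'dict'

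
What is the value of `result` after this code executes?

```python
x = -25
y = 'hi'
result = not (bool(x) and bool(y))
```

x = -25; y = 'hi'; result = False

False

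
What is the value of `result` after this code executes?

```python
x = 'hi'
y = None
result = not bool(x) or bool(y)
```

x = 'hi'; y = None; result = False

False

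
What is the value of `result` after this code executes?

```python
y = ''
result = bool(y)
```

y = ''; result = False

False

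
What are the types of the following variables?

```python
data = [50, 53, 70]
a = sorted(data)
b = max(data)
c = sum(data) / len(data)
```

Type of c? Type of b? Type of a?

int / int = float; max of ints returns int; sorted() returns list

float, int, list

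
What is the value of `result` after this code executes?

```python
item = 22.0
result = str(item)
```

item = 22.0; result = '22.0'

'22.0'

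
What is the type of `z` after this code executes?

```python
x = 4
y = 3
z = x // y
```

int // int = int

int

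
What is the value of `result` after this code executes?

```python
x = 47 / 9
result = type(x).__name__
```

x is float; result = 'float'

'float'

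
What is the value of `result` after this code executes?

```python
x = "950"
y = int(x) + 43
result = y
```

x = '950'; y = 993; result = 993

993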